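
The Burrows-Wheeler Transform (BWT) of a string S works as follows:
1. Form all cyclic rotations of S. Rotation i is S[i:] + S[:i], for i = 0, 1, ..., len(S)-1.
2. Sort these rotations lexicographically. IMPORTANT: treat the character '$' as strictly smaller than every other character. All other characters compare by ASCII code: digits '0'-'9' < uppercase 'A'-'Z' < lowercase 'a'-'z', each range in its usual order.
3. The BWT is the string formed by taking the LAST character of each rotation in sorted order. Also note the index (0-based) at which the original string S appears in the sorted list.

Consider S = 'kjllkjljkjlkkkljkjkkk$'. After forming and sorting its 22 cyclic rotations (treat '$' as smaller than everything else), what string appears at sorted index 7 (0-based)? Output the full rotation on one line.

Answer: k$kjllkjljkjlkkkljkjkk

Derivation:
All 22 rotations (rotation i = S[i:]+S[:i]):
  rot[0] = kjllkjljkjlkkkljkjkkk$
  rot[1] = jllkjljkjlkkkljkjkkk$k
  rot[2] = llkjljkjlkkkljkjkkk$kj
  rot[3] = lkjljkjlkkkljkjkkk$kjl
  rot[4] = kjljkjlkkkljkjkkk$kjll
  rot[5] = jljkjlkkkljkjkkk$kjllk
  rot[6] = ljkjlkkkljkjkkk$kjllkj
  rot[7] = jkjlkkkljkjkkk$kjllkjl
  rot[8] = kjlkkkljkjkkk$kjllkjlj
  rot[9] = jlkkkljkjkkk$kjllkjljk
  rot[10] = lkkkljkjkkk$kjllkjljkj
  rot[11] = kkkljkjkkk$kjllkjljkjl
  rot[12] = kkljkjkkk$kjllkjljkjlk
  rot[13] = kljkjkkk$kjllkjljkjlkk
  rot[14] = ljkjkkk$kjllkjljkjlkkk
  rot[15] = jkjkkk$kjllkjljkjlkkkl
  rot[16] = kjkkk$kjllkjljkjlkkklj
  rot[17] = jkkk$kjllkjljkjlkkkljk
  rot[18] = kkk$kjllkjljkjlkkkljkj
  rot[19] = kk$kjllkjljkjlkkkljkjk
  rot[20] = k$kjllkjljkjlkkkljkjkk
  rot[21] = $kjllkjljkjlkkkljkjkkk
Sorted (with $ < everything):
  sorted[0] = $kjllkjljkjlkkkljkjkkk
  sorted[1] = jkjkkk$kjllkjljkjlkkkl
  sorted[2] = jkjlkkkljkjkkk$kjllkjl
  sorted[3] = jkkk$kjllkjljkjlkkkljk
  sorted[4] = jljkjlkkkljkjkkk$kjllk
  sorted[5] = jlkkkljkjkkk$kjllkjljk
  sorted[6] = jllkjljkjlkkkljkjkkk$k
  sorted[7] = k$kjllkjljkjlkkkljkjkk
  sorted[8] = kjkkk$kjllkjljkjlkkklj
  sorted[9] = kjljkjlkkkljkjkkk$kjll
  sorted[10] = kjlkkkljkjkkk$kjllkjlj
  sorted[11] = kjllkjljkjlkkkljkjkkk$
  sorted[12] = kk$kjllkjljkjlkkkljkjk
  sorted[13] = kkk$kjllkjljkjlkkkljkj
  sorted[14] = kkkljkjkkk$kjllkjljkjl
  sorted[15] = kkljkjkkk$kjllkjljkjlk
  sorted[16] = kljkjkkk$kjllkjljkjlkk
  sorted[17] = ljkjkkk$kjllkjljkjlkkk
  sorted[18] = ljkjlkkkljkjkkk$kjllkj
  sorted[19] = lkjljkjlkkkljkjkkk$kjl
  sorted[20] = lkkkljkjkkk$kjllkjljkj
  sorted[21] = llkjljkjlkkkljkjkkk$kj
sorted[7] = k$kjllkjljkjlkkkljkjkk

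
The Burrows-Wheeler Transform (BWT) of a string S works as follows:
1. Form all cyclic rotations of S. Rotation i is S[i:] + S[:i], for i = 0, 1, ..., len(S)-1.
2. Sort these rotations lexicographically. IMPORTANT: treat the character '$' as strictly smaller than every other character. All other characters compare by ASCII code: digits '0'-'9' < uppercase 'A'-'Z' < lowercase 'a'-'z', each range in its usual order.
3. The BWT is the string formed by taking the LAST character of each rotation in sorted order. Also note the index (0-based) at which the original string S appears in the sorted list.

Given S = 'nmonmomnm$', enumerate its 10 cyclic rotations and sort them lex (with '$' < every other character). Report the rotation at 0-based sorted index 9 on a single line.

All 10 rotations (rotation i = S[i:]+S[:i]):
  rot[0] = nmonmomnm$
  rot[1] = monmomnm$n
  rot[2] = onmomnm$nm
  rot[3] = nmomnm$nmo
  rot[4] = momnm$nmon
  rot[5] = omnm$nmonm
  rot[6] = mnm$nmonmo
  rot[7] = nm$nmonmom
  rot[8] = m$nmonmomn
  rot[9] = $nmonmomnm
Sorted (with $ < everything):
  sorted[0] = $nmonmomnm
  sorted[1] = m$nmonmomn
  sorted[2] = mnm$nmonmo
  sorted[3] = momnm$nmon
  sorted[4] = monmomnm$n
  sorted[5] = nm$nmonmom
  sorted[6] = nmomnm$nmo
  sorted[7] = nmonmomnm$
  sorted[8] = omnm$nmonm
  sorted[9] = onmomnm$nm
sorted[9] = onmomnm$nm

Answer: onmomnm$nm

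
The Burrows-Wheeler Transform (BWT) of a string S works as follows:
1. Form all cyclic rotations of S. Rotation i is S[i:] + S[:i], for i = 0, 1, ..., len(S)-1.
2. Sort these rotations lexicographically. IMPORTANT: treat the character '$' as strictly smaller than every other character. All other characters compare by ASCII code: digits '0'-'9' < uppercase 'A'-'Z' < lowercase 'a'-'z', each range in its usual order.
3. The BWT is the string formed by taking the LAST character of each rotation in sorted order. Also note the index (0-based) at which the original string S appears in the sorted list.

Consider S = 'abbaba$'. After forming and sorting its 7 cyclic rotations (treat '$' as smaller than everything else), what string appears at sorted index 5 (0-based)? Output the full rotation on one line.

Answer: baba$ab

Derivation:
All 7 rotations (rotation i = S[i:]+S[:i]):
  rot[0] = abbaba$
  rot[1] = bbaba$a
  rot[2] = baba$ab
  rot[3] = aba$abb
  rot[4] = ba$abba
  rot[5] = a$abbab
  rot[6] = $abbaba
Sorted (with $ < everything):
  sorted[0] = $abbaba
  sorted[1] = a$abbab
  sorted[2] = aba$abb
  sorted[3] = abbaba$
  sorted[4] = ba$abba
  sorted[5] = baba$ab
  sorted[6] = bbaba$a
sorted[5] = baba$ab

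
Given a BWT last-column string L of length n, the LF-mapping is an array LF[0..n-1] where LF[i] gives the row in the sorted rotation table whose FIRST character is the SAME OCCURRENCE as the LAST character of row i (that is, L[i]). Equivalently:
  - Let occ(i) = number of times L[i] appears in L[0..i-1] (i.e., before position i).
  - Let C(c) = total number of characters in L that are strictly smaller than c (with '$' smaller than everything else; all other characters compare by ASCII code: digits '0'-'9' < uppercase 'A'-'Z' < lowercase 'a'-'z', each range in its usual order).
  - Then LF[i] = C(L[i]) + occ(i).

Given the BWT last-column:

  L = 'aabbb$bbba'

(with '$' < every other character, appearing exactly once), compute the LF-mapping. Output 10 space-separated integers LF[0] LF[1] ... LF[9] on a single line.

Answer: 1 2 4 5 6 0 7 8 9 3

Derivation:
Char counts: '$':1, 'a':3, 'b':6
C (first-col start): C('$')=0, C('a')=1, C('b')=4
L[0]='a': occ=0, LF[0]=C('a')+0=1+0=1
L[1]='a': occ=1, LF[1]=C('a')+1=1+1=2
L[2]='b': occ=0, LF[2]=C('b')+0=4+0=4
L[3]='b': occ=1, LF[3]=C('b')+1=4+1=5
L[4]='b': occ=2, LF[4]=C('b')+2=4+2=6
L[5]='$': occ=0, LF[5]=C('$')+0=0+0=0
L[6]='b': occ=3, LF[6]=C('b')+3=4+3=7
L[7]='b': occ=4, LF[7]=C('b')+4=4+4=8
L[8]='b': occ=5, LF[8]=C('b')+5=4+5=9
L[9]='a': occ=2, LF[9]=C('a')+2=1+2=3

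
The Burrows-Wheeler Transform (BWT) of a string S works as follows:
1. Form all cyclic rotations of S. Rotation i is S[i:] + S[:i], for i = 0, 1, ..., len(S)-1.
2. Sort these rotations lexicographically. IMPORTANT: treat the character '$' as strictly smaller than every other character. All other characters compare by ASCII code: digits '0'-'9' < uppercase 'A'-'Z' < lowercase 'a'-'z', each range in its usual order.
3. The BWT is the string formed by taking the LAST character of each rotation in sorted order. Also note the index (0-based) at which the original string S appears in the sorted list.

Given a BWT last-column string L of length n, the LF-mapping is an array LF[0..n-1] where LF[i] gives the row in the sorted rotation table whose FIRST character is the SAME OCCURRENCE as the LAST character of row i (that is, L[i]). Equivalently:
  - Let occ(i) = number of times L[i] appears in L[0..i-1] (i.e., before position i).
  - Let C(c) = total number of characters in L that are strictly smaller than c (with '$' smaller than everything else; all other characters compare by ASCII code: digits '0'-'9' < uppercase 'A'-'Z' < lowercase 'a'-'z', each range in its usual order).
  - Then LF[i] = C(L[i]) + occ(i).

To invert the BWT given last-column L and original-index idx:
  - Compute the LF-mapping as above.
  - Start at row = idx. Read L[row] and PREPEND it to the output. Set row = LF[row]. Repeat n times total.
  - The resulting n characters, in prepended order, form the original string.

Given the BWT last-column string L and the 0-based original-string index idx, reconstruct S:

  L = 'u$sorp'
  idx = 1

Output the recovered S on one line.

LF mapping: 5 0 4 1 3 2
Walk LF starting at row 1, prepending L[row]:
  step 1: row=1, L[1]='$', prepend. Next row=LF[1]=0
  step 2: row=0, L[0]='u', prepend. Next row=LF[0]=5
  step 3: row=5, L[5]='p', prepend. Next row=LF[5]=2
  step 4: row=2, L[2]='s', prepend. Next row=LF[2]=4
  step 5: row=4, L[4]='r', prepend. Next row=LF[4]=3
  step 6: row=3, L[3]='o', prepend. Next row=LF[3]=1
Reversed output: orspu$

Answer: orspu$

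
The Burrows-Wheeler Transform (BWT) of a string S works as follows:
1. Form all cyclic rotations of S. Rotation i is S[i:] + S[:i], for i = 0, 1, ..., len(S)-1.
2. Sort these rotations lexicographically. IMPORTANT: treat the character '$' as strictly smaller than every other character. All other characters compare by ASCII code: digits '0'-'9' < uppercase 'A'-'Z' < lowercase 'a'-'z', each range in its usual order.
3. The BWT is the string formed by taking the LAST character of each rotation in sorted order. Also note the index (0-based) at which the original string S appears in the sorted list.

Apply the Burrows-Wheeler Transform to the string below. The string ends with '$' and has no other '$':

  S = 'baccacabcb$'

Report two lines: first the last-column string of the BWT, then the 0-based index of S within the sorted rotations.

All 11 rotations (rotation i = S[i:]+S[:i]):
  rot[0] = baccacabcb$
  rot[1] = accacabcb$b
  rot[2] = ccacabcb$ba
  rot[3] = cacabcb$bac
  rot[4] = acabcb$bacc
  rot[5] = cabcb$bacca
  rot[6] = abcb$baccac
  rot[7] = bcb$baccaca
  rot[8] = cb$baccacab
  rot[9] = b$baccacabc
  rot[10] = $baccacabcb
Sorted (with $ < everything):
  sorted[0] = $baccacabcb  (last char: 'b')
  sorted[1] = abcb$baccac  (last char: 'c')
  sorted[2] = acabcb$bacc  (last char: 'c')
  sorted[3] = accacabcb$b  (last char: 'b')
  sorted[4] = b$baccacabc  (last char: 'c')
  sorted[5] = baccacabcb$  (last char: '$')
  sorted[6] = bcb$baccaca  (last char: 'a')
  sorted[7] = cabcb$bacca  (last char: 'a')
  sorted[8] = cacabcb$bac  (last char: 'c')
  sorted[9] = cb$baccacab  (last char: 'b')
  sorted[10] = ccacabcb$ba  (last char: 'a')
Last column: bccbc$aacba
Original string S is at sorted index 5

Answer: bccbc$aacba
5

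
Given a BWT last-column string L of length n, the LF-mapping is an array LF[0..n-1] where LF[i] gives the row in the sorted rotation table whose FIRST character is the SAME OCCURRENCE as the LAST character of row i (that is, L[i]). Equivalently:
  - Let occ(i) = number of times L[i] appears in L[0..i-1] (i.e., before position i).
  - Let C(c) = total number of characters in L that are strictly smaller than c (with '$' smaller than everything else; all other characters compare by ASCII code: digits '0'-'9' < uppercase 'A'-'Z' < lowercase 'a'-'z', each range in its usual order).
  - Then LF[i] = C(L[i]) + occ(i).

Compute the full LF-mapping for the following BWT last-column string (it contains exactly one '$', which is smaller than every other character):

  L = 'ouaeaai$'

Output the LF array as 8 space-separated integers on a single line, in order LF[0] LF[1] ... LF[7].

Answer: 6 7 1 4 2 3 5 0

Derivation:
Char counts: '$':1, 'a':3, 'e':1, 'i':1, 'o':1, 'u':1
C (first-col start): C('$')=0, C('a')=1, C('e')=4, C('i')=5, C('o')=6, C('u')=7
L[0]='o': occ=0, LF[0]=C('o')+0=6+0=6
L[1]='u': occ=0, LF[1]=C('u')+0=7+0=7
L[2]='a': occ=0, LF[2]=C('a')+0=1+0=1
L[3]='e': occ=0, LF[3]=C('e')+0=4+0=4
L[4]='a': occ=1, LF[4]=C('a')+1=1+1=2
L[5]='a': occ=2, LF[5]=C('a')+2=1+2=3
L[6]='i': occ=0, LF[6]=C('i')+0=5+0=5
L[7]='$': occ=0, LF[7]=C('$')+0=0+0=0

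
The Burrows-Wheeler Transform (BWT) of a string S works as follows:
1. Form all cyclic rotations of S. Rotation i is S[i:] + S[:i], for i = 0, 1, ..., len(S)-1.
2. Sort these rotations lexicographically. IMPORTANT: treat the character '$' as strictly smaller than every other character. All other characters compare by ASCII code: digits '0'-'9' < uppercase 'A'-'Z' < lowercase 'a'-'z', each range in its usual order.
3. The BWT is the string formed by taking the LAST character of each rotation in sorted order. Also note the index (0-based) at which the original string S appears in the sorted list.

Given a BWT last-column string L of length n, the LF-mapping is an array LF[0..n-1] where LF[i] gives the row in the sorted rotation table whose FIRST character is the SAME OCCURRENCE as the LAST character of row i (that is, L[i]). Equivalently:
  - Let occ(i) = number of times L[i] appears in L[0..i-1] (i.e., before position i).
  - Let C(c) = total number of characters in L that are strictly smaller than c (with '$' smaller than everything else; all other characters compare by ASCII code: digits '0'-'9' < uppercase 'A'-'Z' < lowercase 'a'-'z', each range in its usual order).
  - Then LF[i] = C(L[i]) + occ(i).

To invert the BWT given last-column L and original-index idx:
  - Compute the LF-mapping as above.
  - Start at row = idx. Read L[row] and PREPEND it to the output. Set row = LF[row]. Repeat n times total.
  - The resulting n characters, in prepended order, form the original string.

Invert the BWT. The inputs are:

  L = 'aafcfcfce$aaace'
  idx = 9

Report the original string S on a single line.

LF mapping: 1 2 12 6 13 7 14 8 10 0 3 4 5 9 11
Walk LF starting at row 9, prepending L[row]:
  step 1: row=9, L[9]='$', prepend. Next row=LF[9]=0
  step 2: row=0, L[0]='a', prepend. Next row=LF[0]=1
  step 3: row=1, L[1]='a', prepend. Next row=LF[1]=2
  step 4: row=2, L[2]='f', prepend. Next row=LF[2]=12
  step 5: row=12, L[12]='a', prepend. Next row=LF[12]=5
  step 6: row=5, L[5]='c', prepend. Next row=LF[5]=7
  step 7: row=7, L[7]='c', prepend. Next row=LF[7]=8
  step 8: row=8, L[8]='e', prepend. Next row=LF[8]=10
  step 9: row=10, L[10]='a', prepend. Next row=LF[10]=3
  step 10: row=3, L[3]='c', prepend. Next row=LF[3]=6
  step 11: row=6, L[6]='f', prepend. Next row=LF[6]=14
  step 12: row=14, L[14]='e', prepend. Next row=LF[14]=11
  step 13: row=11, L[11]='a', prepend. Next row=LF[11]=4
  step 14: row=4, L[4]='f', prepend. Next row=LF[4]=13
  step 15: row=13, L[13]='c', prepend. Next row=LF[13]=9
Reversed output: cfaefcaeccafaa$

Answer: cfaefcaeccafaa$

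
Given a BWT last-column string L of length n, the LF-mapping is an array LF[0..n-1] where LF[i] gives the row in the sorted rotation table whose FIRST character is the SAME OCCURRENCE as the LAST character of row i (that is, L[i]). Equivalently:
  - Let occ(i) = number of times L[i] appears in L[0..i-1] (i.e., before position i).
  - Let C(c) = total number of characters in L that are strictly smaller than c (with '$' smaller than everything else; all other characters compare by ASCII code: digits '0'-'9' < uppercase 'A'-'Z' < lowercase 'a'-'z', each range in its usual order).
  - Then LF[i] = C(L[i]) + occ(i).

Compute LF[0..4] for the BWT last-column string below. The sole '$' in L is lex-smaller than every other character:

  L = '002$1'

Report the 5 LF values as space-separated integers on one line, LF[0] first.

Char counts: '$':1, '0':2, '1':1, '2':1
C (first-col start): C('$')=0, C('0')=1, C('1')=3, C('2')=4
L[0]='0': occ=0, LF[0]=C('0')+0=1+0=1
L[1]='0': occ=1, LF[1]=C('0')+1=1+1=2
L[2]='2': occ=0, LF[2]=C('2')+0=4+0=4
L[3]='$': occ=0, LF[3]=C('$')+0=0+0=0
L[4]='1': occ=0, LF[4]=C('1')+0=3+0=3

Answer: 1 2 4 0 3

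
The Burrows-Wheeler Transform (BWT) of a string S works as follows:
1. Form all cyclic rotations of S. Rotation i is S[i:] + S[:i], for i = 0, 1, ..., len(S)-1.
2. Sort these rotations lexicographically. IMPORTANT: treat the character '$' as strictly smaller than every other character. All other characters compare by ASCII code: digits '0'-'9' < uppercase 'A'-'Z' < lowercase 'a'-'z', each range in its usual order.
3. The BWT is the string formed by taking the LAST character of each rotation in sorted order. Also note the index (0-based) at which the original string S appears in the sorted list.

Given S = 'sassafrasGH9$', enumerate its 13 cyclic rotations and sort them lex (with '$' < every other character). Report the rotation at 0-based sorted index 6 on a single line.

All 13 rotations (rotation i = S[i:]+S[:i]):
  rot[0] = sassafrasGH9$
  rot[1] = assafrasGH9$s
  rot[2] = ssafrasGH9$sa
  rot[3] = safrasGH9$sas
  rot[4] = afrasGH9$sass
  rot[5] = frasGH9$sassa
  rot[6] = rasGH9$sassaf
  rot[7] = asGH9$sassafr
  rot[8] = sGH9$sassafra
  rot[9] = GH9$sassafras
  rot[10] = H9$sassafrasG
  rot[11] = 9$sassafrasGH
  rot[12] = $sassafrasGH9
Sorted (with $ < everything):
  sorted[0] = $sassafrasGH9
  sorted[1] = 9$sassafrasGH
  sorted[2] = GH9$sassafras
  sorted[3] = H9$sassafrasG
  sorted[4] = afrasGH9$sass
  sorted[5] = asGH9$sassafr
  sorted[6] = assafrasGH9$s
  sorted[7] = frasGH9$sassa
  sorted[8] = rasGH9$sassaf
  sorted[9] = sGH9$sassafra
  sorted[10] = safrasGH9$sas
  sorted[11] = sassafrasGH9$
  sorted[12] = ssafrasGH9$sa
sorted[6] = assafrasGH9$s

Answer: assafrasGH9$s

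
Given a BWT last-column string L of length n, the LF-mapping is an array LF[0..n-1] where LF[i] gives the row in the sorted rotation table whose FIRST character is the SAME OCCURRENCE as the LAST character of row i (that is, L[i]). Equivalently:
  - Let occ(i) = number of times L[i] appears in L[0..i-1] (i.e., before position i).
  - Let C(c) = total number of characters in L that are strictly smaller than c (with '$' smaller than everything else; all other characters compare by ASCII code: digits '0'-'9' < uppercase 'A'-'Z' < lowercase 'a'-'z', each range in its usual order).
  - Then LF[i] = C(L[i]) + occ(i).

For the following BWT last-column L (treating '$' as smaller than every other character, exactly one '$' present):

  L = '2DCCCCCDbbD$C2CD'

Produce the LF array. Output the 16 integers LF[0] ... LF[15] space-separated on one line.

Answer: 1 10 3 4 5 6 7 11 14 15 12 0 8 2 9 13

Derivation:
Char counts: '$':1, '2':2, 'C':7, 'D':4, 'b':2
C (first-col start): C('$')=0, C('2')=1, C('C')=3, C('D')=10, C('b')=14
L[0]='2': occ=0, LF[0]=C('2')+0=1+0=1
L[1]='D': occ=0, LF[1]=C('D')+0=10+0=10
L[2]='C': occ=0, LF[2]=C('C')+0=3+0=3
L[3]='C': occ=1, LF[3]=C('C')+1=3+1=4
L[4]='C': occ=2, LF[4]=C('C')+2=3+2=5
L[5]='C': occ=3, LF[5]=C('C')+3=3+3=6
L[6]='C': occ=4, LF[6]=C('C')+4=3+4=7
L[7]='D': occ=1, LF[7]=C('D')+1=10+1=11
L[8]='b': occ=0, LF[8]=C('b')+0=14+0=14
L[9]='b': occ=1, LF[9]=C('b')+1=14+1=15
L[10]='D': occ=2, LF[10]=C('D')+2=10+2=12
L[11]='$': occ=0, LF[11]=C('$')+0=0+0=0
L[12]='C': occ=5, LF[12]=C('C')+5=3+5=8
L[13]='2': occ=1, LF[13]=C('2')+1=1+1=2
L[14]='C': occ=6, LF[14]=C('C')+6=3+6=9
L[15]='D': occ=3, LF[15]=C('D')+3=10+3=13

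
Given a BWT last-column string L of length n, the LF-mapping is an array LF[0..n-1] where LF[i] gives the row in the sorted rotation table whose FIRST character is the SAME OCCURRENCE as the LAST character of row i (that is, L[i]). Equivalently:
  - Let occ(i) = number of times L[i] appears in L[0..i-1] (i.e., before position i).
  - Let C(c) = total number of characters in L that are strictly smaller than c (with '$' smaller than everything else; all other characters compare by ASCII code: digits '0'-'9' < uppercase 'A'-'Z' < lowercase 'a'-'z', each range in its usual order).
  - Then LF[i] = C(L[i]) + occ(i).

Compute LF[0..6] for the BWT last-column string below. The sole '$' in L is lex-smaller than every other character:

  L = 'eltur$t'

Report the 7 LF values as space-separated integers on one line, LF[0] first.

Answer: 1 2 4 6 3 0 5

Derivation:
Char counts: '$':1, 'e':1, 'l':1, 'r':1, 't':2, 'u':1
C (first-col start): C('$')=0, C('e')=1, C('l')=2, C('r')=3, C('t')=4, C('u')=6
L[0]='e': occ=0, LF[0]=C('e')+0=1+0=1
L[1]='l': occ=0, LF[1]=C('l')+0=2+0=2
L[2]='t': occ=0, LF[2]=C('t')+0=4+0=4
L[3]='u': occ=0, LF[3]=C('u')+0=6+0=6
L[4]='r': occ=0, LF[4]=C('r')+0=3+0=3
L[5]='$': occ=0, LF[5]=C('$')+0=0+0=0
L[6]='t': occ=1, LF[6]=C('t')+1=4+1=5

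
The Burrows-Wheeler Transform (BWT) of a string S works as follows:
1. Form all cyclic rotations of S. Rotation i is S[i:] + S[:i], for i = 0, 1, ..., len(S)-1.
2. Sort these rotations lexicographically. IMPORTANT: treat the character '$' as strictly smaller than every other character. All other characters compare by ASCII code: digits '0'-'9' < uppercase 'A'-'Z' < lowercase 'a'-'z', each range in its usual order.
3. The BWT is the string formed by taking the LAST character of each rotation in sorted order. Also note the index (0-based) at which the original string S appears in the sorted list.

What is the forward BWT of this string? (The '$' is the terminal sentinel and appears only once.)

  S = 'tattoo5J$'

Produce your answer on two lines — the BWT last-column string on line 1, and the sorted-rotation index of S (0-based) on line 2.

Answer: Jo5tot$ta
6

Derivation:
All 9 rotations (rotation i = S[i:]+S[:i]):
  rot[0] = tattoo5J$
  rot[1] = attoo5J$t
  rot[2] = ttoo5J$ta
  rot[3] = too5J$tat
  rot[4] = oo5J$tatt
  rot[5] = o5J$tatto
  rot[6] = 5J$tattoo
  rot[7] = J$tattoo5
  rot[8] = $tattoo5J
Sorted (with $ < everything):
  sorted[0] = $tattoo5J  (last char: 'J')
  sorted[1] = 5J$tattoo  (last char: 'o')
  sorted[2] = J$tattoo5  (last char: '5')
  sorted[3] = attoo5J$t  (last char: 't')
  sorted[4] = o5J$tatto  (last char: 'o')
  sorted[5] = oo5J$tatt  (last char: 't')
  sorted[6] = tattoo5J$  (last char: '$')
  sorted[7] = too5J$tat  (last char: 't')
  sorted[8] = ttoo5J$ta  (last char: 'a')
Last column: Jo5tot$ta
Original string S is at sorted index 6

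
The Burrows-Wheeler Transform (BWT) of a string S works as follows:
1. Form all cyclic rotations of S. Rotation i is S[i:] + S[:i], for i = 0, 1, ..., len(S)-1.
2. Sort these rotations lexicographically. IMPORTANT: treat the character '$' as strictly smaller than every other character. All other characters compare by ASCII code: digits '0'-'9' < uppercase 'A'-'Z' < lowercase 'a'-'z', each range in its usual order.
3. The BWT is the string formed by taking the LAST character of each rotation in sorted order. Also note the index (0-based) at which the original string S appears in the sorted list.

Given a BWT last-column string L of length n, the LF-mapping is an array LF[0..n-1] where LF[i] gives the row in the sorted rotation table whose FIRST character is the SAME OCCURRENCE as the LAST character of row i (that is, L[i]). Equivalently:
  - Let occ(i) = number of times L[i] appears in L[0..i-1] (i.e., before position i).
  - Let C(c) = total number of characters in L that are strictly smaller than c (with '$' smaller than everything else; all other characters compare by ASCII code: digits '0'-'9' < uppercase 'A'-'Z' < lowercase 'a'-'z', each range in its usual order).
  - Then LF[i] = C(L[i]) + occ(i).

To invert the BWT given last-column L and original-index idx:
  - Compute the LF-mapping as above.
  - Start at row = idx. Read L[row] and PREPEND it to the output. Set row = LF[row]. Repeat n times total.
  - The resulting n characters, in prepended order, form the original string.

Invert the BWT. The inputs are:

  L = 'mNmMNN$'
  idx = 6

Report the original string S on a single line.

LF mapping: 5 2 6 1 3 4 0
Walk LF starting at row 6, prepending L[row]:
  step 1: row=6, L[6]='$', prepend. Next row=LF[6]=0
  step 2: row=0, L[0]='m', prepend. Next row=LF[0]=5
  step 3: row=5, L[5]='N', prepend. Next row=LF[5]=4
  step 4: row=4, L[4]='N', prepend. Next row=LF[4]=3
  step 5: row=3, L[3]='M', prepend. Next row=LF[3]=1
  step 6: row=1, L[1]='N', prepend. Next row=LF[1]=2
  step 7: row=2, L[2]='m', prepend. Next row=LF[2]=6
Reversed output: mNMNNm$

Answer: mNMNNm$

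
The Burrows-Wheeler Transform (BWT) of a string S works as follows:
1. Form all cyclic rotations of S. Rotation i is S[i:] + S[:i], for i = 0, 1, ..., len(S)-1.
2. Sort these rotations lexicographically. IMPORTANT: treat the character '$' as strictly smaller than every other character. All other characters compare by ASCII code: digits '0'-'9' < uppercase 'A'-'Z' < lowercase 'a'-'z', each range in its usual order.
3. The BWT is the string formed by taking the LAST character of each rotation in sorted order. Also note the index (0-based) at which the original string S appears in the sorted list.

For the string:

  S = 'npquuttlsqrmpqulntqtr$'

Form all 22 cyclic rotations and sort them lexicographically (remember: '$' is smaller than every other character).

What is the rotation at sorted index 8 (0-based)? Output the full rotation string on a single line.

Answer: qrmpqulntqtr$npquuttls

Derivation:
All 22 rotations (rotation i = S[i:]+S[:i]):
  rot[0] = npquuttlsqrmpqulntqtr$
  rot[1] = pquuttlsqrmpqulntqtr$n
  rot[2] = quuttlsqrmpqulntqtr$np
  rot[3] = uuttlsqrmpqulntqtr$npq
  rot[4] = uttlsqrmpqulntqtr$npqu
  rot[5] = ttlsqrmpqulntqtr$npquu
  rot[6] = tlsqrmpqulntqtr$npquut
  rot[7] = lsqrmpqulntqtr$npquutt
  rot[8] = sqrmpqulntqtr$npquuttl
  rot[9] = qrmpqulntqtr$npquuttls
  rot[10] = rmpqulntqtr$npquuttlsq
  rot[11] = mpqulntqtr$npquuttlsqr
  rot[12] = pqulntqtr$npquuttlsqrm
  rot[13] = qulntqtr$npquuttlsqrmp
  rot[14] = ulntqtr$npquuttlsqrmpq
  rot[15] = lntqtr$npquuttlsqrmpqu
  rot[16] = ntqtr$npquuttlsqrmpqul
  rot[17] = tqtr$npquuttlsqrmpquln
  rot[18] = qtr$npquuttlsqrmpqulnt
  rot[19] = tr$npquuttlsqrmpqulntq
  rot[20] = r$npquuttlsqrmpqulntqt
  rot[21] = $npquuttlsqrmpqulntqtr
Sorted (with $ < everything):
  sorted[0] = $npquuttlsqrmpqulntqtr
  sorted[1] = lntqtr$npquuttlsqrmpqu
  sorted[2] = lsqrmpqulntqtr$npquutt
  sorted[3] = mpqulntqtr$npquuttlsqr
  sorted[4] = npquuttlsqrmpqulntqtr$
  sorted[5] = ntqtr$npquuttlsqrmpqul
  sorted[6] = pqulntqtr$npquuttlsqrm
  sorted[7] = pquuttlsqrmpqulntqtr$n
  sorted[8] = qrmpqulntqtr$npquuttls
  sorted[9] = qtr$npquuttlsqrmpqulnt
  sorted[10] = qulntqtr$npquuttlsqrmp
  sorted[11] = quuttlsqrmpqulntqtr$np
  sorted[12] = r$npquuttlsqrmpqulntqt
  sorted[13] = rmpqulntqtr$npquuttlsq
  sorted[14] = sqrmpqulntqtr$npquuttl
  sorted[15] = tlsqrmpqulntqtr$npquut
  sorted[16] = tqtr$npquuttlsqrmpquln
  sorted[17] = tr$npquuttlsqrmpqulntq
  sorted[18] = ttlsqrmpqulntqtr$npquu
  sorted[19] = ulntqtr$npquuttlsqrmpq
  sorted[20] = uttlsqrmpqulntqtr$npqu
  sorted[21] = uuttlsqrmpqulntqtr$npq
sorted[8] = qrmpqulntqtr$npquuttls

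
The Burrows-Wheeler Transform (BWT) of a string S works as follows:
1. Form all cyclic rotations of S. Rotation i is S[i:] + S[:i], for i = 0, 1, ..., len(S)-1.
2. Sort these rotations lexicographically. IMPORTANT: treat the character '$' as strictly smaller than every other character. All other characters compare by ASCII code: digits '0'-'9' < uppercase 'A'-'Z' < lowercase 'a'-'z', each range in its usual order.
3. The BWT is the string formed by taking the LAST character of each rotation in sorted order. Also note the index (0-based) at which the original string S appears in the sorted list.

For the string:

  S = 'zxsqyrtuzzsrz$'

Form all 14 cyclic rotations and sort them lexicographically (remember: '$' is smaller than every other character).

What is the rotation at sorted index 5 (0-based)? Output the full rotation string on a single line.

All 14 rotations (rotation i = S[i:]+S[:i]):
  rot[0] = zxsqyrtuzzsrz$
  rot[1] = xsqyrtuzzsrz$z
  rot[2] = sqyrtuzzsrz$zx
  rot[3] = qyrtuzzsrz$zxs
  rot[4] = yrtuzzsrz$zxsq
  rot[5] = rtuzzsrz$zxsqy
  rot[6] = tuzzsrz$zxsqyr
  rot[7] = uzzsrz$zxsqyrt
  rot[8] = zzsrz$zxsqyrtu
  rot[9] = zsrz$zxsqyrtuz
  rot[10] = srz$zxsqyrtuzz
  rot[11] = rz$zxsqyrtuzzs
  rot[12] = z$zxsqyrtuzzsr
  rot[13] = $zxsqyrtuzzsrz
Sorted (with $ < everything):
  sorted[0] = $zxsqyrtuzzsrz
  sorted[1] = qyrtuzzsrz$zxs
  sorted[2] = rtuzzsrz$zxsqy
  sorted[3] = rz$zxsqyrtuzzs
  sorted[4] = sqyrtuzzsrz$zx
  sorted[5] = srz$zxsqyrtuzz
  sorted[6] = tuzzsrz$zxsqyr
  sorted[7] = uzzsrz$zxsqyrt
  sorted[8] = xsqyrtuzzsrz$z
  sorted[9] = yrtuzzsrz$zxsq
  sorted[10] = z$zxsqyrtuzzsr
  sorted[11] = zsrz$zxsqyrtuz
  sorted[12] = zxsqyrtuzzsrz$
  sorted[13] = zzsrz$zxsqyrtu
sorted[5] = srz$zxsqyrtuzz

Answer: srz$zxsqyrtuzz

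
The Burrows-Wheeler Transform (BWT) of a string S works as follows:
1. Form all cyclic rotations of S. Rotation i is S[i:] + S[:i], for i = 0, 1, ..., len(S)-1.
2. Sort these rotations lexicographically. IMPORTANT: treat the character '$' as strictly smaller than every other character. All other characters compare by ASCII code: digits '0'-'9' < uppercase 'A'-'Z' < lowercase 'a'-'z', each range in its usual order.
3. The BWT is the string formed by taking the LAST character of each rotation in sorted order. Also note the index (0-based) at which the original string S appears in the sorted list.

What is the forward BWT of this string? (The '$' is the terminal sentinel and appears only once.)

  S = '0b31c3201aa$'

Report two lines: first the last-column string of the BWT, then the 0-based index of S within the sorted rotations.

Answer: a2$033bca101
2

Derivation:
All 12 rotations (rotation i = S[i:]+S[:i]):
  rot[0] = 0b31c3201aa$
  rot[1] = b31c3201aa$0
  rot[2] = 31c3201aa$0b
  rot[3] = 1c3201aa$0b3
  rot[4] = c3201aa$0b31
  rot[5] = 3201aa$0b31c
  rot[6] = 201aa$0b31c3
  rot[7] = 01aa$0b31c32
  rot[8] = 1aa$0b31c320
  rot[9] = aa$0b31c3201
  rot[10] = a$0b31c3201a
  rot[11] = $0b31c3201aa
Sorted (with $ < everything):
  sorted[0] = $0b31c3201aa  (last char: 'a')
  sorted[1] = 01aa$0b31c32  (last char: '2')
  sorted[2] = 0b31c3201aa$  (last char: '$')
  sorted[3] = 1aa$0b31c320  (last char: '0')
  sorted[4] = 1c3201aa$0b3  (last char: '3')
  sorted[5] = 201aa$0b31c3  (last char: '3')
  sorted[6] = 31c3201aa$0b  (last char: 'b')
  sorted[7] = 3201aa$0b31c  (last char: 'c')
  sorted[8] = a$0b31c3201a  (last char: 'a')
  sorted[9] = aa$0b31c3201  (last char: '1')
  sorted[10] = b31c3201aa$0  (last char: '0')
  sorted[11] = c3201aa$0b31  (last char: '1')
Last column: a2$033bca101
Original string S is at sorted index 2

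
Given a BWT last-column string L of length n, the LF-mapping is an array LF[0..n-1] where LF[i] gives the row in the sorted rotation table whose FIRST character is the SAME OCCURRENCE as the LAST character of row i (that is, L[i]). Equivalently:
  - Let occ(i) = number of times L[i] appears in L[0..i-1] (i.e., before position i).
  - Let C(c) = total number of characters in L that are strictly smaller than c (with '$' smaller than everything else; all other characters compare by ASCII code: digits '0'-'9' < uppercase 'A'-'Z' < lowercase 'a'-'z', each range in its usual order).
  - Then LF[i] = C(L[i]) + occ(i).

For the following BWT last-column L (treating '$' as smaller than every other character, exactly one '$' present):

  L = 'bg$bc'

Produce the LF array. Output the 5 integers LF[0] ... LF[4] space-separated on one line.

Answer: 1 4 0 2 3

Derivation:
Char counts: '$':1, 'b':2, 'c':1, 'g':1
C (first-col start): C('$')=0, C('b')=1, C('c')=3, C('g')=4
L[0]='b': occ=0, LF[0]=C('b')+0=1+0=1
L[1]='g': occ=0, LF[1]=C('g')+0=4+0=4
L[2]='$': occ=0, LF[2]=C('$')+0=0+0=0
L[3]='b': occ=1, LF[3]=C('b')+1=1+1=2
L[4]='c': occ=0, LF[4]=C('c')+0=3+0=3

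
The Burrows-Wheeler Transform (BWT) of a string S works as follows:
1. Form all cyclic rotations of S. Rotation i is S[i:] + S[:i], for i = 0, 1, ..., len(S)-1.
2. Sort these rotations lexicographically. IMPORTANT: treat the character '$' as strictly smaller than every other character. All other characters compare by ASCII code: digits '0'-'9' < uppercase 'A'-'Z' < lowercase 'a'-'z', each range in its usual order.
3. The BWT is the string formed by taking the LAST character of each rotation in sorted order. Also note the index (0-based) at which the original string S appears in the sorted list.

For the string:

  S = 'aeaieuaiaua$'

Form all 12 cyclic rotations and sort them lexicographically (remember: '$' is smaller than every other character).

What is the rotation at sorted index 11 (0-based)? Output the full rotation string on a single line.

Answer: uaiaua$aeaie

Derivation:
All 12 rotations (rotation i = S[i:]+S[:i]):
  rot[0] = aeaieuaiaua$
  rot[1] = eaieuaiaua$a
  rot[2] = aieuaiaua$ae
  rot[3] = ieuaiaua$aea
  rot[4] = euaiaua$aeai
  rot[5] = uaiaua$aeaie
  rot[6] = aiaua$aeaieu
  rot[7] = iaua$aeaieua
  rot[8] = aua$aeaieuai
  rot[9] = ua$aeaieuaia
  rot[10] = a$aeaieuaiau
  rot[11] = $aeaieuaiaua
Sorted (with $ < everything):
  sorted[0] = $aeaieuaiaua
  sorted[1] = a$aeaieuaiau
  sorted[2] = aeaieuaiaua$
  sorted[3] = aiaua$aeaieu
  sorted[4] = aieuaiaua$ae
  sorted[5] = aua$aeaieuai
  sorted[6] = eaieuaiaua$a
  sorted[7] = euaiaua$aeai
  sorted[8] = iaua$aeaieua
  sorted[9] = ieuaiaua$aea
  sorted[10] = ua$aeaieuaia
  sorted[11] = uaiaua$aeaie
sorted[11] = uaiaua$aeaie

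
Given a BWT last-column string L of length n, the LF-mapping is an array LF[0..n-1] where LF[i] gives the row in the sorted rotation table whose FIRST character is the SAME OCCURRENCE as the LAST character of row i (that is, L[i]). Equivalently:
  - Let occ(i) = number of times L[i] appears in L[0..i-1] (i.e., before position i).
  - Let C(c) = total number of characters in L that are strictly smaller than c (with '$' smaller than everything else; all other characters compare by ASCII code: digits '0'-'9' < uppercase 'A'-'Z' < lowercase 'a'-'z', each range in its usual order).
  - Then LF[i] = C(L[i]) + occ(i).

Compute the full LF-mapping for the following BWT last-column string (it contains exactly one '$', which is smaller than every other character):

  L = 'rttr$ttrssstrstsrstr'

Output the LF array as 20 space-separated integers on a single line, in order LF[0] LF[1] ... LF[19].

Char counts: '$':1, 'r':6, 's':6, 't':7
C (first-col start): C('$')=0, C('r')=1, C('s')=7, C('t')=13
L[0]='r': occ=0, LF[0]=C('r')+0=1+0=1
L[1]='t': occ=0, LF[1]=C('t')+0=13+0=13
L[2]='t': occ=1, LF[2]=C('t')+1=13+1=14
L[3]='r': occ=1, LF[3]=C('r')+1=1+1=2
L[4]='$': occ=0, LF[4]=C('$')+0=0+0=0
L[5]='t': occ=2, LF[5]=C('t')+2=13+2=15
L[6]='t': occ=3, LF[6]=C('t')+3=13+3=16
L[7]='r': occ=2, LF[7]=C('r')+2=1+2=3
L[8]='s': occ=0, LF[8]=C('s')+0=7+0=7
L[9]='s': occ=1, LF[9]=C('s')+1=7+1=8
L[10]='s': occ=2, LF[10]=C('s')+2=7+2=9
L[11]='t': occ=4, LF[11]=C('t')+4=13+4=17
L[12]='r': occ=3, LF[12]=C('r')+3=1+3=4
L[13]='s': occ=3, LF[13]=C('s')+3=7+3=10
L[14]='t': occ=5, LF[14]=C('t')+5=13+5=18
L[15]='s': occ=4, LF[15]=C('s')+4=7+4=11
L[16]='r': occ=4, LF[16]=C('r')+4=1+4=5
L[17]='s': occ=5, LF[17]=C('s')+5=7+5=12
L[18]='t': occ=6, LF[18]=C('t')+6=13+6=19
L[19]='r': occ=5, LF[19]=C('r')+5=1+5=6

Answer: 1 13 14 2 0 15 16 3 7 8 9 17 4 10 18 11 5 12 19 6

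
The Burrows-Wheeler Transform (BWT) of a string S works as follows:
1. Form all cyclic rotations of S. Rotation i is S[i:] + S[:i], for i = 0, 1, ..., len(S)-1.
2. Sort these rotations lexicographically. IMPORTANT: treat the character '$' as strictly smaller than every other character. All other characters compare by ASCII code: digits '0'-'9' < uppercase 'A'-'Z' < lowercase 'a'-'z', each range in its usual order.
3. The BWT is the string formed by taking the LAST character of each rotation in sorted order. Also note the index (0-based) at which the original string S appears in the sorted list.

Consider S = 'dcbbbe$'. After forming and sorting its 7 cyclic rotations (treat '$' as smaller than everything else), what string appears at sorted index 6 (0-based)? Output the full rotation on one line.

All 7 rotations (rotation i = S[i:]+S[:i]):
  rot[0] = dcbbbe$
  rot[1] = cbbbe$d
  rot[2] = bbbe$dc
  rot[3] = bbe$dcb
  rot[4] = be$dcbb
  rot[5] = e$dcbbb
  rot[6] = $dcbbbe
Sorted (with $ < everything):
  sorted[0] = $dcbbbe
  sorted[1] = bbbe$dc
  sorted[2] = bbe$dcb
  sorted[3] = be$dcbb
  sorted[4] = cbbbe$d
  sorted[5] = dcbbbe$
  sorted[6] = e$dcbbb
sorted[6] = e$dcbbb

Answer: e$dcbbb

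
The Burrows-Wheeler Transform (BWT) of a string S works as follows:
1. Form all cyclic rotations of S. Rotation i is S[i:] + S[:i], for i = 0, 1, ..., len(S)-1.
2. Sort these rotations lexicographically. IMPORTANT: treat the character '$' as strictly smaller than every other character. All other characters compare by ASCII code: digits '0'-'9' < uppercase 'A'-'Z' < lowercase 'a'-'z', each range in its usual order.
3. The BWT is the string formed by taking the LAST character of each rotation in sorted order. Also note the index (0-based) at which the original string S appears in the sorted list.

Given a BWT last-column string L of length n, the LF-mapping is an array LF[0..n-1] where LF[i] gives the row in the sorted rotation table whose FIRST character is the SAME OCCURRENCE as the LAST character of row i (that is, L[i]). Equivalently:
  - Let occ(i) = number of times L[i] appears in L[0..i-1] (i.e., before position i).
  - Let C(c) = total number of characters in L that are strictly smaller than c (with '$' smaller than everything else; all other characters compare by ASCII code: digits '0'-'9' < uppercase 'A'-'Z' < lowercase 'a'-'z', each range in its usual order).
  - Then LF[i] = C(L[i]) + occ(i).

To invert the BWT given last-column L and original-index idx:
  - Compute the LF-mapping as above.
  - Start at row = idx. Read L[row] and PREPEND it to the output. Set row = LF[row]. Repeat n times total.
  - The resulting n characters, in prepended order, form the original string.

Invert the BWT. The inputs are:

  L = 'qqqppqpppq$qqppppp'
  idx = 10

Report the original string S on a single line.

LF mapping: 11 12 13 1 2 14 3 4 5 15 0 16 17 6 7 8 9 10
Walk LF starting at row 10, prepending L[row]:
  step 1: row=10, L[10]='$', prepend. Next row=LF[10]=0
  step 2: row=0, L[0]='q', prepend. Next row=LF[0]=11
  step 3: row=11, L[11]='q', prepend. Next row=LF[11]=16
  step 4: row=16, L[16]='p', prepend. Next row=LF[16]=9
  step 5: row=9, L[9]='q', prepend. Next row=LF[9]=15
  step 6: row=15, L[15]='p', prepend. Next row=LF[15]=8
  step 7: row=8, L[8]='p', prepend. Next row=LF[8]=5
  step 8: row=5, L[5]='q', prepend. Next row=LF[5]=14
  step 9: row=14, L[14]='p', prepend. Next row=LF[14]=7
  step 10: row=7, L[7]='p', prepend. Next row=LF[7]=4
  step 11: row=4, L[4]='p', prepend. Next row=LF[4]=2
  step 12: row=2, L[2]='q', prepend. Next row=LF[2]=13
  step 13: row=13, L[13]='p', prepend. Next row=LF[13]=6
  step 14: row=6, L[6]='p', prepend. Next row=LF[6]=3
  step 15: row=3, L[3]='p', prepend. Next row=LF[3]=1
  step 16: row=1, L[1]='q', prepend. Next row=LF[1]=12
  step 17: row=12, L[12]='q', prepend. Next row=LF[12]=17
  step 18: row=17, L[17]='p', prepend. Next row=LF[17]=10
Reversed output: pqqpppqpppqppqpqq$

Answer: pqqpppqpppqppqpqq$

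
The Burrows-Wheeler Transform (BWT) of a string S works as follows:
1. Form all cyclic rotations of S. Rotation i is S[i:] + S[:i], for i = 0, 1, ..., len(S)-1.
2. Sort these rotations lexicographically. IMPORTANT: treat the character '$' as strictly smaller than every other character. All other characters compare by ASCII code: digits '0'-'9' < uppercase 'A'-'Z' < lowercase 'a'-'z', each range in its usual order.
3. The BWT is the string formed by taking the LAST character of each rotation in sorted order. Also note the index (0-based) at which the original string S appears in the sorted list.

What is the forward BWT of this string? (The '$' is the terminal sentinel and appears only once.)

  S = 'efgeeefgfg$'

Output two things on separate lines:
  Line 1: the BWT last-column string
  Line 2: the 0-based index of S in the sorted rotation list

All 11 rotations (rotation i = S[i:]+S[:i]):
  rot[0] = efgeeefgfg$
  rot[1] = fgeeefgfg$e
  rot[2] = geeefgfg$ef
  rot[3] = eeefgfg$efg
  rot[4] = eefgfg$efge
  rot[5] = efgfg$efgee
  rot[6] = fgfg$efgeee
  rot[7] = gfg$efgeeef
  rot[8] = fg$efgeeefg
  rot[9] = g$efgeeefgf
  rot[10] = $efgeeefgfg
Sorted (with $ < everything):
  sorted[0] = $efgeeefgfg  (last char: 'g')
  sorted[1] = eeefgfg$efg  (last char: 'g')
  sorted[2] = eefgfg$efge  (last char: 'e')
  sorted[3] = efgeeefgfg$  (last char: '$')
  sorted[4] = efgfg$efgee  (last char: 'e')
  sorted[5] = fg$efgeeefg  (last char: 'g')
  sorted[6] = fgeeefgfg$e  (last char: 'e')
  sorted[7] = fgfg$efgeee  (last char: 'e')
  sorted[8] = g$efgeeefgf  (last char: 'f')
  sorted[9] = geeefgfg$ef  (last char: 'f')
  sorted[10] = gfg$efgeeef  (last char: 'f')
Last column: gge$egeefff
Original string S is at sorted index 3

Answer: gge$egeefff
3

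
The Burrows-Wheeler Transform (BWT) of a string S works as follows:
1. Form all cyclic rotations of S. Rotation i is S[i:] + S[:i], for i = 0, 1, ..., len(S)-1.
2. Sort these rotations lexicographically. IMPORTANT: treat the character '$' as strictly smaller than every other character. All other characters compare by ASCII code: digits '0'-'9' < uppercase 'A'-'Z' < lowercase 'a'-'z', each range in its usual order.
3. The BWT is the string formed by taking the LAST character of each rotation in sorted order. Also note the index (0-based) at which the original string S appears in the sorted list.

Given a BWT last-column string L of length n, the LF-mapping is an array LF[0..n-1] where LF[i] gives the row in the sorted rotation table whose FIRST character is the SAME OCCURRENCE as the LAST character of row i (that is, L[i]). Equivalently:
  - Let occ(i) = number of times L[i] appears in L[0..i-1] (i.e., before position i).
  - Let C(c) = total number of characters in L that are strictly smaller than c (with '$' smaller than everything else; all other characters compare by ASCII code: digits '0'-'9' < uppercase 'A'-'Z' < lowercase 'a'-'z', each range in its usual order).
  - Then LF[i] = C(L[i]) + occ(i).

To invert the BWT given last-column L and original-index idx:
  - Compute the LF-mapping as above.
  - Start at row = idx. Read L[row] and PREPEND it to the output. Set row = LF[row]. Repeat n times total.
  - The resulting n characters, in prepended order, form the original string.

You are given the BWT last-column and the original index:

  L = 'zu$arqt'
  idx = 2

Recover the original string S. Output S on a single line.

LF mapping: 6 5 0 1 3 2 4
Walk LF starting at row 2, prepending L[row]:
  step 1: row=2, L[2]='$', prepend. Next row=LF[2]=0
  step 2: row=0, L[0]='z', prepend. Next row=LF[0]=6
  step 3: row=6, L[6]='t', prepend. Next row=LF[6]=4
  step 4: row=4, L[4]='r', prepend. Next row=LF[4]=3
  step 5: row=3, L[3]='a', prepend. Next row=LF[3]=1
  step 6: row=1, L[1]='u', prepend. Next row=LF[1]=5
  step 7: row=5, L[5]='q', prepend. Next row=LF[5]=2
Reversed output: quartz$

Answer: quartz$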